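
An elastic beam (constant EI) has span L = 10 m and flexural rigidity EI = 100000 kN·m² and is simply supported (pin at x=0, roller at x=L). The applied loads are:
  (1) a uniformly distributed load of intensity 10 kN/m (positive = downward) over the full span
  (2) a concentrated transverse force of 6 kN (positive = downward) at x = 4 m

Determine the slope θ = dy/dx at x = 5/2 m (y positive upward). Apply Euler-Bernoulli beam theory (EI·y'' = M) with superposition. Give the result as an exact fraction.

θ(5/2) = -37633/12000000 rad

Load 1 — uniform load w=10 kN/m over full span:
  θ_1 = -w(L³-6Lx²+4x³)/(24EI) = -10·(10³-6·10·(5/2)²+4·(5/2)³)/(24·100000) = -11/3840 rad
Load 2 — point force P=6 kN at a=4 m (b=L-a=6):
  θ_2 = -Pb(L²-b²-3x²)/(6LEI)  [x≤a] = -6·6·(10²-6²-3·(5/2)²)/(6·10·100000) = -543/2000000 rad
Superposition: θ = Σ θ_i = -37633/12000000 rad ≈ -0.003136 rad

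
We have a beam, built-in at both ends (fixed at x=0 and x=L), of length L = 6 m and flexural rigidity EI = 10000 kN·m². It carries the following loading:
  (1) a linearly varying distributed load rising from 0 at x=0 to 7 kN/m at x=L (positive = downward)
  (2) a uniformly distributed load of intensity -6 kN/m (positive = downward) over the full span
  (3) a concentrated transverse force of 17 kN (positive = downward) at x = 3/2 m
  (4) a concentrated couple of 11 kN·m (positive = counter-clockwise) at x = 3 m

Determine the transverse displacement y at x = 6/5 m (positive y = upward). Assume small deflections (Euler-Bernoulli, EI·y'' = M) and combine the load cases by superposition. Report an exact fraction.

Load 1 — triangular load w₀=7 kN/m (0→w₀ over full span):
  y_1 = -w₀x²(L-x)²(x+2L)/(120LEI) = -7·(6/5)²·(6-(6/5))²·((6/5)+2·6)/(120·6·10000) = -4158/9765625 m
Load 2 — uniform load w=-6 kN/m over full span:
  y_2 = -wx²(L-x)²/(24EI) = -(-6)·(6/5)²·(6-(6/5))²/(24·10000) = 324/390625 m
Load 3 — point force P=17 kN at a=3/2 m (b=L-a=9/2):
  y_3 = -Pb²x²(3aL-(3a+b)x)/(6L³EI)  [x≤a] = -17·(9/2)²·(6/5)²·(3·(3/2)·6-(3·(3/2)+(9/2))·(6/5))/(6·6³·10000) = -12393/20000000 m
Load 4 — applied couple M₀=11 kN·m at a=3 m (b=L-a=3):
  y_4 = (R_Ax³/6 - M_Ax²/2)/EI  [x≤a] with R_A=11/4, M_A=11/4 = ((11/4)·(6/5)³/6 - (11/4)·(6/5)²/2)/10000 = -297/2500000 m
Superposition: y = Σ y_i = -836973/2500000000 m ≈ -0.000335 m

y(6/5) = -836973/2500000000 m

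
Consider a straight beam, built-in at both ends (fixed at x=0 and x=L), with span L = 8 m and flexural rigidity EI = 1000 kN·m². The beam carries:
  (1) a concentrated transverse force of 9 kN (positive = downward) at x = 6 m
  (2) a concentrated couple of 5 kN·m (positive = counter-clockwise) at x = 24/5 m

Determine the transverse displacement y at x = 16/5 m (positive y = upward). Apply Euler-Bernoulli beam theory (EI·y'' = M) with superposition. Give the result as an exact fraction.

y(16/5) = -1006/78125 m

Load 1 — point force P=9 kN at a=6 m (b=L-a=2):
  y_1 = -Pb²x²(3aL-(3a+b)x)/(6L³EI)  [x≤a] = -9·2²·(16/5)²·(3·6·8-(3·6+2)·(16/5))/(6·8³·1000) = -6/625 m
Load 2 — applied couple M₀=5 kN·m at a=24/5 m (b=L-a=16/5):
  y_2 = (R_Ax³/6 - M_Ax²/2)/EI  [x≤a] with R_A=9/10, M_A=8/5 = ((9/10)·(16/5)³/6 - (8/5)·(16/5)²/2)/1000 = -256/78125 m
Superposition: y = Σ y_i = -1006/78125 m ≈ -0.012877 m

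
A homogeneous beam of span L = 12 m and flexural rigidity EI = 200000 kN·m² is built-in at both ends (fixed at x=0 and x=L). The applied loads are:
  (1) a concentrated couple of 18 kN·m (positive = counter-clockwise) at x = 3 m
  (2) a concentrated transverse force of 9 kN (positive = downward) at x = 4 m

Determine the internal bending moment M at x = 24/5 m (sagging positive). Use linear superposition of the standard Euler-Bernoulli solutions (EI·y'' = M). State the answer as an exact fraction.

M(24/5) = 91/40 kN·m

Load 1 — applied couple M₀=18 kN·m at a=3 m (b=L-a=9):
  M_1 = R_Ax - M_A - M₀  [x>a] with R_A=27/16, M_A=-27/8 = (27/16)·(24/5) - (-27/8) - 18 = -261/40 kN·m
Load 2 — point force P=9 kN at a=4 m (b=L-a=8):
  M_2 = Pa²(a+3b)(L-x)/L³ - Pa²b/L²  [x>a] = 9·4²·(4+3·8)·(12-(24/5))/12³ - 9·4²·8/12² = 44/5 kN·m
Superposition: M = Σ M_i = 91/40 kN·m ≈ 2.275000 kN·m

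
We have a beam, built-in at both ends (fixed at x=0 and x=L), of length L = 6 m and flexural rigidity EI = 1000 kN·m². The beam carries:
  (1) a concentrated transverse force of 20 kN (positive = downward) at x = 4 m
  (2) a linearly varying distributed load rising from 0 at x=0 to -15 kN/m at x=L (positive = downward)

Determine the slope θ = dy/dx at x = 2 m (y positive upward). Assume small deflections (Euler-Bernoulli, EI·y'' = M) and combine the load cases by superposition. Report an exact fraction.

θ(2) = 11/3375 rad

Load 1 — point force P=20 kN at a=4 m (b=L-a=2):
  θ_1 = -Pb²x(2aL-(3a+b)x)/(2L³EI)  [x≤a] = -20·2²·2·(2·4·6-(3·4+2)·2)/(2·6³·1000) = -1/135 rad
Load 2 — triangular load w₀=-15 kN/m (0→w₀ over full span):
  θ_2 = -w₀(2x(L-x)(L-2x)(x+2L)+x²(L-x)²)/(120LEI) = -(-15)·(2·2·(6-2)·(6-2·2)·(2+2·6)+2²·(6-2)²)/(120·6·1000) = 4/375 rad
Superposition: θ = Σ θ_i = 11/3375 rad ≈ 0.003259 rad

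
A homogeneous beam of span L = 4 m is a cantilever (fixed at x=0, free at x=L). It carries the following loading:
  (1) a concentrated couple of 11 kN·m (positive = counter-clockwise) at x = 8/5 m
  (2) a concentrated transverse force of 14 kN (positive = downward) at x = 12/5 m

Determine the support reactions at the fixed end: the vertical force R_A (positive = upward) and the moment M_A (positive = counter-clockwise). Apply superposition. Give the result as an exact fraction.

Load 1 — applied couple M₀=11 kN·m at a=8/5 m (b=L-a=12/5):
  R_A = 0 kN
  M_A = -M₀ = -11 kN·m
Load 2 — point force P=14 kN at a=12/5 m (b=L-a=8/5):
  R_A = P = 14 kN
  M_A = Pa = 14·(12/5) = 168/5 kN·m
Superposition: R_A = 14 kN, M_A = 113/5 kN·m

R_A = 14 kN, M_A = 113/5 kN·m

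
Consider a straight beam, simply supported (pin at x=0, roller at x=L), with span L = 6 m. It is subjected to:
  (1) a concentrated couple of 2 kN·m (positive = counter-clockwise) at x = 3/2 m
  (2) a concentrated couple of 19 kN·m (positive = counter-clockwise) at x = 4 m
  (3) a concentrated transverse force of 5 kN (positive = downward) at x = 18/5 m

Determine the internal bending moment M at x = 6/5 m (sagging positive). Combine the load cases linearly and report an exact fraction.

M(6/5) = 33/5 kN·m

Load 1 — applied couple M₀=2 kN·m at a=3/2 m (b=L-a=9/2):
  M_1 = M₀x/L  [x≤a] = 2·(6/5)/6 = 2/5 kN·m
Load 2 — applied couple M₀=19 kN·m at a=4 m (b=L-a=2):
  M_2 = M₀x/L  [x≤a] = 19·(6/5)/6 = 19/5 kN·m
Load 3 — point force P=5 kN at a=18/5 m (b=L-a=12/5):
  M_3 = Pbx/L  [x≤a] = 5·(12/5)·(6/5)/6 = 12/5 kN·m
Superposition: M = Σ M_i = 33/5 kN·m ≈ 6.600000 kN·m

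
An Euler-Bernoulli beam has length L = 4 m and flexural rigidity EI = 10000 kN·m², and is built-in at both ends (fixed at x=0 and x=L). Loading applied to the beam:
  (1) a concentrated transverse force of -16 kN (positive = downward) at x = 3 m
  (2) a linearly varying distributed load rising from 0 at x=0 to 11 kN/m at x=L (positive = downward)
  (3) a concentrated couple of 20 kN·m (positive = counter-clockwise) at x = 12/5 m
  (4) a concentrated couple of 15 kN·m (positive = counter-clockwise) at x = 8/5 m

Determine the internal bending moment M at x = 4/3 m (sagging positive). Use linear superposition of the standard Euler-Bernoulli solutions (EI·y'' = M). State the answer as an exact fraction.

M(4/3) = 4096/405 kN·m

Load 1 — point force P=-16 kN at a=3 m (b=L-a=1):
  M_1 = Pb²(3a+b)x/L³ - Pab²/L²  [x≤a] = (-16)·1²·(3·3+1)·(4/3)/4³ - (-16)·3·1²/4² = -1/3 kN·m
Load 2 — triangular load w₀=11 kN/m (0→w₀ over full span):
  M_2 = 3w₀Lx/20 - w₀L²/30 - w₀x³/(6L) = 3·11·4·(4/3)/20 - 11·4²/30 - 11·(4/3)³/(6·4) = 748/405 kN·m
Load 3 — applied couple M₀=20 kN·m at a=12/5 m (b=L-a=8/5):
  M_3 = R_Ax - M_A  [x≤a] with R_A=36/5, M_A=32/5 = (36/5)·(4/3) - (32/5) = 16/5 kN·m
Load 4 — applied couple M₀=15 kN·m at a=8/5 m (b=L-a=12/5):
  M_4 = R_Ax - M_A  [x≤a] with R_A=27/5, M_A=9/5 = (27/5)·(4/3) - (9/5) = 27/5 kN·m
Superposition: M = Σ M_i = 4096/405 kN·m ≈ 10.113580 kN·m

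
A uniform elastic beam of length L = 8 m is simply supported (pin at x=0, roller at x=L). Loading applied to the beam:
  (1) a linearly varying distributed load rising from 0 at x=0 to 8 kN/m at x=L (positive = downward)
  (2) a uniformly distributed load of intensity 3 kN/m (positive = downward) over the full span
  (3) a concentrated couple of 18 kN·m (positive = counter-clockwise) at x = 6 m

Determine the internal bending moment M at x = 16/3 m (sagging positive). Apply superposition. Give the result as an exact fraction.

Load 1 — triangular load w₀=8 kN/m (0→w₀ over full span):
  M_1 = w₀Lx/6 - w₀x³/(6L) = 8·8·(16/3)/6 - 8·(16/3)³/(6·8) = 2560/81 kN·m
Load 2 — uniform load w=3 kN/m over full span:
  M_2 = wx(L-x)/2 = 3·(16/3)·(8-(16/3))/2 = 64/3 kN·m
Load 3 — applied couple M₀=18 kN·m at a=6 m (b=L-a=2):
  M_3 = M₀x/L  [x≤a] = 18·(16/3)/8 = 12 kN·m
Superposition: M = Σ M_i = 5260/81 kN·m ≈ 64.938272 kN·m

M(16/3) = 5260/81 kN·m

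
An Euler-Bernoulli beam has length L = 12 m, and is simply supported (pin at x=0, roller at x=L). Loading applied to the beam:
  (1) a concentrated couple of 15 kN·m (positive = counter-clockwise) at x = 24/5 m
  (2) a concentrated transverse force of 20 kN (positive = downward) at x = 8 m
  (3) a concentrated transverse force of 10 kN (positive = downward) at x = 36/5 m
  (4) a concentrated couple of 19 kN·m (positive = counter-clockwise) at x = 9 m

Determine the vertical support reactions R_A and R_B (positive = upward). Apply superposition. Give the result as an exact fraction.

R_A = 27/2 kN, R_B = 33/2 kN

Load 1 — applied couple M₀=15 kN·m at a=24/5 m (b=L-a=36/5):
  R_A = M₀/L = 15/12 = 5/4 kN
  R_B = -M₀/L = -15/12 = -5/4 kN
Load 2 — point force P=20 kN at a=8 m (b=L-a=4):
  R_A = Pb/L = 20·4/12 = 20/3 kN
  R_B = Pa/L = 20·8/12 = 40/3 kN
Load 3 — point force P=10 kN at a=36/5 m (b=L-a=24/5):
  R_A = Pb/L = 10·(24/5)/12 = 4 kN
  R_B = Pa/L = 10·(36/5)/12 = 6 kN
Load 4 — applied couple M₀=19 kN·m at a=9 m (b=L-a=3):
  R_A = M₀/L = 19/12 kN
  R_B = -M₀/L = -19/12 kN
Superposition: R_A = 27/2 kN, R_B = 33/2 kN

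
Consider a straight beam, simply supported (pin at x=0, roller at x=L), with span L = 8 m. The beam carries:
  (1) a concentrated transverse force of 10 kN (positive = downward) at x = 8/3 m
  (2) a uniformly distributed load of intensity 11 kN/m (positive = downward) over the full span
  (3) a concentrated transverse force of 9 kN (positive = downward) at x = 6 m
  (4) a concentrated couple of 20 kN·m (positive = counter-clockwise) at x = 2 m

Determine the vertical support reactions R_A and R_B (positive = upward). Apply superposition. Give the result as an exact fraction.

R_A = 665/12 kN, R_B = 619/12 kN

Load 1 — point force P=10 kN at a=8/3 m (b=L-a=16/3):
  R_A = Pb/L = 10·(16/3)/8 = 20/3 kN
  R_B = Pa/L = 10·(8/3)/8 = 10/3 kN
Load 2 — uniform load w=11 kN/m over full span:
  R_A = wL/2 = 11·8/2 = 44 kN
  R_B = wL/2 = 11·8/2 = 44 kN
Load 3 — point force P=9 kN at a=6 m (b=L-a=2):
  R_A = Pb/L = 9·2/8 = 9/4 kN
  R_B = Pa/L = 9·6/8 = 27/4 kN
Load 4 — applied couple M₀=20 kN·m at a=2 m (b=L-a=6):
  R_A = M₀/L = 20/8 = 5/2 kN
  R_B = -M₀/L = -20/8 = -5/2 kN
Superposition: R_A = 665/12 kN, R_B = 619/12 kN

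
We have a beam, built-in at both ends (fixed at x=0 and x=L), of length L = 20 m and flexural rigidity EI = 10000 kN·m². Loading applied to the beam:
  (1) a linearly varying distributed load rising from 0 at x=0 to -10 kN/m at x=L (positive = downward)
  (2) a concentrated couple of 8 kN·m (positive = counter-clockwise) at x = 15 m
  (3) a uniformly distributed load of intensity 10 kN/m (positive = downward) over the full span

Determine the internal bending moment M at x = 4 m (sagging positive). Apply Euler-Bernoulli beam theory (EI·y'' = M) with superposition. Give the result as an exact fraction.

M(4) = 139/30 kN·m

Load 1 — triangular load w₀=-10 kN/m (0→w₀ over full span):
  M_1 = 3w₀Lx/20 - w₀L²/30 - w₀x³/(6L) = 3·(-10)·20·4/20 - (-10)·20²/30 - (-10)·4³/(6·20) = 56/3 kN·m
Load 2 — applied couple M₀=8 kN·m at a=15 m (b=L-a=5):
  M_2 = R_Ax - M_A  [x≤a] with R_A=9/20, M_A=5/2 = (9/20)·4 - (5/2) = -7/10 kN·m
Load 3 — uniform load w=10 kN/m over full span:
  M_3 = wLx/2 - wL²/12 - wx²/2 = 10·20·4/2 - 10·20²/12 - 10·4²/2 = -40/3 kN·m
Superposition: M = Σ M_i = 139/30 kN·m ≈ 4.633333 kN·m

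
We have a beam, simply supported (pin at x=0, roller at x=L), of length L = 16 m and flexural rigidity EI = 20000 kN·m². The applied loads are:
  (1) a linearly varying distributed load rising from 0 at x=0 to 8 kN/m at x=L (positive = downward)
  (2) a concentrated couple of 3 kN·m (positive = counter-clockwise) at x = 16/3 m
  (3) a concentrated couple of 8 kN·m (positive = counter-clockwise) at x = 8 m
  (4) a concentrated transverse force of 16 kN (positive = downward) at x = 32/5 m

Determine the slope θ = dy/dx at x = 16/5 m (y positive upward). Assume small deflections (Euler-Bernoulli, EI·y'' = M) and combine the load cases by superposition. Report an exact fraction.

θ(16/5) = -130474/3515625 rad

Load 1 — triangular load w₀=8 kN/m (0→w₀ over full span):
  θ_1 = -w₀(7L⁴-30L²x²+15x⁴)/(360LEI) = -8·(7·16⁴-30·16²·(16/5)²+15·(16/5)⁴)/(360·16·20000) = -93184/3515625 rad
Load 2 — applied couple M₀=3 kN·m at a=16/3 m (b=L-a=32/3):
  θ_2 = (M₀x²/(2L)+C₁)/EI  [x≤a] with C₁=M₀(3b²-L²)/(6L)=8/3 = (3·(16/5)²/(2·16)+(8/3))/20000 = 17/93750 rad
Load 3 — applied couple M₀=8 kN·m at a=8 m (b=L-a=8):
  θ_3 = (M₀x²/(2L)+C₁)/EI  [x≤a] with C₁=M₀(3b²-L²)/(6L)=-16/3 = (8·(16/5)²/(2·16)+(-16/3))/20000 = -13/93750 rad
Load 4 — point force P=16 kN at a=32/5 m (b=L-a=48/5):
  θ_4 = -Pb(L²-b²-3x²)/(6LEI)  [x≤a] = -16·(48/5)·(16²-(48/5)²-3·(16/5)²)/(6·16·20000) = -832/78125 rad
Superposition: θ = Σ θ_i = -130474/3515625 rad ≈ -0.037113 rad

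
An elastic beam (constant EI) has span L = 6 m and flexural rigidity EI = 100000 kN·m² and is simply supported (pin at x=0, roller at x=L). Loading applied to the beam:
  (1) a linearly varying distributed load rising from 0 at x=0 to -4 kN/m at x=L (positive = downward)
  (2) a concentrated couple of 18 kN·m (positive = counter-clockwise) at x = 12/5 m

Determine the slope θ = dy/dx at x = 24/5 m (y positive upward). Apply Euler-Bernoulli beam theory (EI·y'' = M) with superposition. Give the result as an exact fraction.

θ(24/5) = -849/3906250 rad

Load 1 — triangular load w₀=-4 kN/m (0→w₀ over full span):
  θ_1 = -w₀(7L⁴-30L²x²+15x⁴)/(360LEI) = -(-4)·(7·6⁴-30·6²·(24/5)²+15·(24/5)⁴)/(360·6·100000) = -2271/15625000 rad
Load 2 — applied couple M₀=18 kN·m at a=12/5 m (b=L-a=18/5):
  θ_2 = (M₀x²/(2L)-M₀(x-a)+C₁)/EI  [x>a] with C₁=M₀(3b²-L²)/(6L)=36/25 = (18·(24/5)²/(2·6)-18·((24/5)-(12/5))+(36/25))/100000 = -9/125000 rad
Superposition: θ = Σ θ_i = -849/3906250 rad ≈ -0.000217 rad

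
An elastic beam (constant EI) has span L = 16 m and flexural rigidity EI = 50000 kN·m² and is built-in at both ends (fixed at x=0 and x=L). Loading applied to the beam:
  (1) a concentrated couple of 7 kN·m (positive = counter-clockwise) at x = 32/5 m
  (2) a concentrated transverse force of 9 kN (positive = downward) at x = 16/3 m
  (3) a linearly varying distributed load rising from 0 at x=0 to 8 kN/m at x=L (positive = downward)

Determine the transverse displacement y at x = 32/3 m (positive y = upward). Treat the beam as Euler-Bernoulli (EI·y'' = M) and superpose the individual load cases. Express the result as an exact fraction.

y(32/3) = -742816/56953125 m

Load 1 — applied couple M₀=7 kN·m at a=32/5 m (b=L-a=48/5):
  y_1 = (R_Ax³/6 - M_Ax²/2 - M₀(x-a)²/2)/EI  [x>a] with R_A=63/100, M_A=21/25 = ((63/100)·(32/3)³/6 - (21/25)·(32/3)²/2 - 7·((32/3)-(32/5))²/2)/50000 = 224/703125 m
Load 2 — point force P=9 kN at a=16/3 m (b=L-a=32/3):
  y_2 = -Pa²(L-x)²(3bL-(3b+a)(L-x))/(6L³EI)  [x>a] = -9·(16/3)²·(16-(32/3))²·(3·(32/3)·16-(3·(32/3)+(16/3))·(16-(32/3)))/(6·16³·50000) = -1408/759375 m
Load 3 — triangular load w₀=8 kN/m (0→w₀ over full span):
  y_3 = -w₀x²(L-x)²(x+2L)/(120LEI) = -8·(32/3)²·(16-(32/3))²·((32/3)+2·16)/(120·16·50000) = -131072/11390625 m
Superposition: y = Σ y_i = -742816/56953125 m ≈ -0.013043 m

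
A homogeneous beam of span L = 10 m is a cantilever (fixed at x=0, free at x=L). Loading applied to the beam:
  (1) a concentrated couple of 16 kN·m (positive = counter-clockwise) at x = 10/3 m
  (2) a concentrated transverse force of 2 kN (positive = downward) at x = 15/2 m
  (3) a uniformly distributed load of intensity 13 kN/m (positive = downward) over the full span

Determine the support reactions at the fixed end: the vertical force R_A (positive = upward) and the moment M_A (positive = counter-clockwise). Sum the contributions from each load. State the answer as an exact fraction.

R_A = 132 kN, M_A = 649 kN·m

Load 1 — applied couple M₀=16 kN·m at a=10/3 m (b=L-a=20/3):
  R_A = 0 kN
  M_A = -M₀ = -16 kN·m
Load 2 — point force P=2 kN at a=15/2 m (b=L-a=5/2):
  R_A = P = 2 kN
  M_A = Pa = 2·(15/2) = 15 kN·m
Load 3 — uniform load w=13 kN/m over full span:
  R_A = wL = 13·10 = 130 kN
  M_A = wL²/2 = 13·10²/2 = 650 kN·m
Superposition: R_A = 132 kN, M_A = 649 kN·m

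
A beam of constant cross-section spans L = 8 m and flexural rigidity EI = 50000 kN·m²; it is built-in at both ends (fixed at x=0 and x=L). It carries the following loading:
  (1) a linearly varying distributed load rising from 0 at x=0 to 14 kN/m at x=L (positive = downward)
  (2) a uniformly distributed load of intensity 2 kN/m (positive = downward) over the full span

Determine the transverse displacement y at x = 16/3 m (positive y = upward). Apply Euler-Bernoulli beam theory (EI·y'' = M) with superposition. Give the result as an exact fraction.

Load 1 — triangular load w₀=14 kN/m (0→w₀ over full span):
  y_1 = -w₀x²(L-x)²(x+2L)/(120LEI) = -14·(16/3)²·(8-(16/3))²·((16/3)+2·8)/(120·8·50000) = -14336/11390625 m
Load 2 — uniform load w=2 kN/m over full span:
  y_2 = -wx²(L-x)²/(24EI) = -2·(16/3)²·(8-(16/3))²/(24·50000) = -256/759375 m
Superposition: y = Σ y_i = -18176/11390625 m ≈ -0.001596 m

y(16/3) = -18176/11390625 m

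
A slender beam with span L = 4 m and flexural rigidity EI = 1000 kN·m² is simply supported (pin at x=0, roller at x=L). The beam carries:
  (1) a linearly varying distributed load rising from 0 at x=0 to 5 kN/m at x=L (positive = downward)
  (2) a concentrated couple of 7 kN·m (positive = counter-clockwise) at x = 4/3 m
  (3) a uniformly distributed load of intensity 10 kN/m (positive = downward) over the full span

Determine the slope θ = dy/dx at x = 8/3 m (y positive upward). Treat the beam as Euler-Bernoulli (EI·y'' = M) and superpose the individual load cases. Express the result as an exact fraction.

Load 1 — triangular load w₀=5 kN/m (0→w₀ over full span):
  θ_1 = -w₀(7L⁴-30L²x²+15x⁴)/(360LEI) = -5·(7·4⁴-30·4²·(8/3)²+15·(8/3)⁴)/(360·4·1000) = 91/30375 rad
Load 2 — applied couple M₀=7 kN·m at a=4/3 m (b=L-a=8/3):
  θ_2 = (M₀x²/(2L)-M₀(x-a)+C₁)/EI  [x>a] with C₁=M₀(3b²-L²)/(6L)=14/9 = (7·(8/3)²/(2·4)-7·((8/3)-(4/3))+(14/9))/1000 = -7/4500 rad
Load 3 — uniform load w=10 kN/m over full span:
  θ_3 = -w(L³-6Lx²+4x³)/(24EI) = -10·(4³-6·4·(8/3)²+4·(8/3)³)/(24·1000) = 26/2025 rad
Superposition: θ = Σ θ_i = 347/24300 rad ≈ 0.014280 rad

θ(8/3) = 347/24300 rad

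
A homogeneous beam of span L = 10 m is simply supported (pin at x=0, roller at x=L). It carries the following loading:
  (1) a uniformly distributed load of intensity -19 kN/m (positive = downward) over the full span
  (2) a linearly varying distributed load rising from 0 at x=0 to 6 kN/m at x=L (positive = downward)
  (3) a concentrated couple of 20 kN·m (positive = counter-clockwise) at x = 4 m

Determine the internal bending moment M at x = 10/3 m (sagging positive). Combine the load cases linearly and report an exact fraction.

M(10/3) = -4720/27 kN·m

Load 1 — uniform load w=-19 kN/m over full span:
  M_1 = wx(L-x)/2 = (-19)·(10/3)·(10-(10/3))/2 = -1900/9 kN·m
Load 2 — triangular load w₀=6 kN/m (0→w₀ over full span):
  M_2 = w₀Lx/6 - w₀x³/(6L) = 6·10·(10/3)/6 - 6·(10/3)³/(6·10) = 800/27 kN·m
Load 3 — applied couple M₀=20 kN·m at a=4 m (b=L-a=6):
  M_3 = M₀x/L  [x≤a] = 20·(10/3)/10 = 20/3 kN·m
Superposition: M = Σ M_i = -4720/27 kN·m ≈ -174.814815 kN·m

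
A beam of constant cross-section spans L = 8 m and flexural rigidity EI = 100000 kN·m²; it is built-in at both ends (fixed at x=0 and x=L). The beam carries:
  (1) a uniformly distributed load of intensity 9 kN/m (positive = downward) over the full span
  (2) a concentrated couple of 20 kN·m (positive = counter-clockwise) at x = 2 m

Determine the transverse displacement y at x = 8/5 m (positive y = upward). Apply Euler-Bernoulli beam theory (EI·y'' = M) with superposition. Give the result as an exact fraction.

y(8/5) = -2547/7812500 m

Load 1 — uniform load w=9 kN/m over full span:
  y_1 = -wx²(L-x)²/(24EI) = -9·(8/5)²·(8-(8/5))²/(24·100000) = -768/1953125 m
Load 2 — applied couple M₀=20 kN·m at a=2 m (b=L-a=6):
  y_2 = (R_Ax³/6 - M_Ax²/2)/EI  [x≤a] with R_A=45/16, M_A=-15/4 = ((45/16)·(8/5)³/6 - (-15/4)·(8/5)²/2)/100000 = 21/312500 m
Superposition: y = Σ y_i = -2547/7812500 m ≈ -0.000326 m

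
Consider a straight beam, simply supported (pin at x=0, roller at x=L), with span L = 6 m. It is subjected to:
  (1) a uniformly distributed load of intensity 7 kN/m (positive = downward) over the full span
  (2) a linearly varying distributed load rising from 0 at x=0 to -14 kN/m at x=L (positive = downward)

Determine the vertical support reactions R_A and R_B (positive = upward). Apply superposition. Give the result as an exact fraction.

Load 1 — uniform load w=7 kN/m over full span:
  R_A = wL/2 = 7·6/2 = 21 kN
  R_B = wL/2 = 7·6/2 = 21 kN
Load 2 — triangular load w₀=-14 kN/m (0→w₀ over full span):
  R_A = w₀L/6 = (-14)·6/6 = -14 kN
  R_B = w₀L/3 = (-14)·6/3 = -28 kN
Superposition: R_A = 7 kN, R_B = -7 kN

R_A = 7 kN, R_B = -7 kN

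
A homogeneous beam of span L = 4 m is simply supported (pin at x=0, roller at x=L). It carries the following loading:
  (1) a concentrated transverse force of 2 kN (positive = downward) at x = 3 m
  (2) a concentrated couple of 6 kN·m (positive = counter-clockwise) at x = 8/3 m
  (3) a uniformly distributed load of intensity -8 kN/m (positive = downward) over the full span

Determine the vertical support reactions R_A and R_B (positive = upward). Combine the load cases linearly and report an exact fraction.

R_A = -14 kN, R_B = -16 kN

Load 1 — point force P=2 kN at a=3 m (b=L-a=1):
  R_A = Pb/L = 2·1/4 = 1/2 kN
  R_B = Pa/L = 2·3/4 = 3/2 kN
Load 2 — applied couple M₀=6 kN·m at a=8/3 m (b=L-a=4/3):
  R_A = M₀/L = 6/4 = 3/2 kN
  R_B = -M₀/L = -6/4 = -3/2 kN
Load 3 — uniform load w=-8 kN/m over full span:
  R_A = wL/2 = (-8)·4/2 = -16 kN
  R_B = wL/2 = (-8)·4/2 = -16 kN
Superposition: R_A = -14 kN, R_B = -16 kN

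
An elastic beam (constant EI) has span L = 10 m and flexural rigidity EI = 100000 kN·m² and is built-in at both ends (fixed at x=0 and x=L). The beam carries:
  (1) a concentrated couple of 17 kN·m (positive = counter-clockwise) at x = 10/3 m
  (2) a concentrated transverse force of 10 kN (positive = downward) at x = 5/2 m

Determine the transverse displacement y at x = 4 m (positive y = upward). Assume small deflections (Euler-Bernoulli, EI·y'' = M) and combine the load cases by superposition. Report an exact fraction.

Load 1 — applied couple M₀=17 kN·m at a=10/3 m (b=L-a=20/3):
  y_1 = (R_Ax³/6 - M_Ax²/2 - M₀(x-a)²/2)/EI  [x>a] with R_A=34/15, M_A=0 = ((34/15)·4³/6 - 0·4²/2 - 17·(4-(10/3))²/2)/100000 = 51/250000 m
Load 2 — point force P=10 kN at a=5/2 m (b=L-a=15/2):
  y_2 = -Pa²(L-x)²(3bL-(3b+a)(L-x))/(6L³EI)  [x>a] = -10·(5/2)²·(10-4)²·(3·(15/2)·10-(3·(15/2)+(5/2))·(10-4))/(6·10³·100000) = -9/32000 m
Superposition: y = Σ y_i = -309/4000000 m ≈ -0.000077 m

y(4) = -309/4000000 m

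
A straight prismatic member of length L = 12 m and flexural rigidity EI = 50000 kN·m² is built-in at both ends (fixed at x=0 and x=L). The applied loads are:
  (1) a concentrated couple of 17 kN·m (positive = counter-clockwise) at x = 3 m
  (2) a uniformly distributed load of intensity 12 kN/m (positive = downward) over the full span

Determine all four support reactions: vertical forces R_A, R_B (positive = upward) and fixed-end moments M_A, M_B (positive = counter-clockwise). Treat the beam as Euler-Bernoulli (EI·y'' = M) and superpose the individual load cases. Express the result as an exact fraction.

R_A = 2355/32 kN, M_A = 2253/16 kN·m, R_B = 2253/32 kN, M_B = -2219/16 kN·m

Load 1 — applied couple M₀=17 kN·m at a=3 m (b=L-a=9):
  R_A = 6M₀ab/L³ = 6·17·3·9/12³ = 51/32 kN
  M_A = M₀b(2a-b)/L² = 17·9·(2·3-9)/12² = -51/16 kN·m
  R_B = -6M₀ab/L³ = -6·17·3·9/12³ = -51/32 kN
  M_B = M₀a(2b-a)/L² = 17·3·(2·9-3)/12² = 85/16 kN·m
Load 2 — uniform load w=12 kN/m over full span:
  R_A = wL/2 = 12·12/2 = 72 kN
  M_A = wL²/12 = 12·12²/12 = 144 kN·m
  R_B = wL/2 = 12·12/2 = 72 kN
  M_B = -wL²/12 = -12·12²/12 = -144 kN·m
Superposition: R_A = 2355/32 kN, M_A = 2253/16 kN·m, R_B = 2253/32 kN, M_B = -2219/16 kN·m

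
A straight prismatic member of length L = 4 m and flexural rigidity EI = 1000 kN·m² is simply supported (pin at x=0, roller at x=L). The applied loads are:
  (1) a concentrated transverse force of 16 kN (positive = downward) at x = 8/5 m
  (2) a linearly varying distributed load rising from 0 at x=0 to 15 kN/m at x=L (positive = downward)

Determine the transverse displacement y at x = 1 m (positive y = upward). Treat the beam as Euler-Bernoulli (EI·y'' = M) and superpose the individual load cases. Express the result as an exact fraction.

Load 1 — point force P=16 kN at a=8/5 m (b=L-a=12/5):
  y_1 = -Pbx(L²-b²-x²)/(6LEI)  [x≤a] = -16·(12/5)·1·(4²-(12/5)²-1²)/(6·4·1000) = -231/15625 m
Load 2 — triangular load w₀=15 kN/m (0→w₀ over full span):
  y_2 = -w₀x(7L⁴-10L²x²+3x⁴)/(360LEI) = -15·1·(7·4⁴-10·4²·1²+3·1⁴)/(360·4·1000) = -109/6400 m
Superposition: y = Σ y_i = -127261/4000000 m ≈ -0.031815 m

y(1) = -127261/4000000 m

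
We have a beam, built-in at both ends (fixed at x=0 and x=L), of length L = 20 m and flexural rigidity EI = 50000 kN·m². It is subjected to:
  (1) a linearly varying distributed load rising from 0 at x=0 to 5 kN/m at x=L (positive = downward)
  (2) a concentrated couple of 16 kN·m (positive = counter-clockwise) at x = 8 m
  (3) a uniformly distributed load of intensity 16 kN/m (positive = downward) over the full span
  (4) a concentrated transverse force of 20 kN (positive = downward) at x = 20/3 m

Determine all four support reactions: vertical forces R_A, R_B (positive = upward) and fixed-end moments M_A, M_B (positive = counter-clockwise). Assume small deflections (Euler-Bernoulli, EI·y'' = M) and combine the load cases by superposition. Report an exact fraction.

Load 1 — triangular load w₀=5 kN/m (0→w₀ over full span):
  R_A = 3w₀L/20 = 3·5·20/20 = 15 kN
  M_A = w₀L²/30 = 5·20²/30 = 200/3 kN·m
  R_B = 7w₀L/20 = 7·5·20/20 = 35 kN
  M_B = -w₀L²/20 = -5·20²/20 = -100 kN·m
Load 2 — applied couple M₀=16 kN·m at a=8 m (b=L-a=12):
  R_A = 6M₀ab/L³ = 6·16·8·12/20³ = 144/125 kN
  M_A = M₀b(2a-b)/L² = 16·12·(2·8-12)/20² = 48/25 kN·m
  R_B = -6M₀ab/L³ = -6·16·8·12/20³ = -144/125 kN
  M_B = M₀a(2b-a)/L² = 16·8·(2·12-8)/20² = 128/25 kN·m
Load 3 — uniform load w=16 kN/m over full span:
  R_A = wL/2 = 16·20/2 = 160 kN
  M_A = wL²/12 = 16·20²/12 = 1600/3 kN·m
  R_B = wL/2 = 16·20/2 = 160 kN
  M_B = -wL²/12 = -16·20²/12 = -1600/3 kN·m
Load 4 — point force P=20 kN at a=20/3 m (b=L-a=40/3):
  R_A = Pb²(3a+b)/L³ = 20·(40/3)²·(3·(20/3)+(40/3))/20³ = 400/27 kN
  M_A = Pab²/L² = 20·(20/3)·(40/3)²/20² = 1600/27 kN·m
  R_B = Pa²(a+3b)/L³ = 20·(20/3)²·((20/3)+3·(40/3))/20³ = 140/27 kN
  M_B = -Pa²b/L² = -20·(20/3)²·(40/3)/20² = -800/27 kN·m
Superposition: R_A = 644513/3375 kN, M_A = 446296/675 kN·m, R_B = 671737/3375 kN, M_B = -444044/675 kN·m

R_A = 644513/3375 kN, M_A = 446296/675 kN·m, R_B = 671737/3375 kN, M_B = -444044/675 kN·m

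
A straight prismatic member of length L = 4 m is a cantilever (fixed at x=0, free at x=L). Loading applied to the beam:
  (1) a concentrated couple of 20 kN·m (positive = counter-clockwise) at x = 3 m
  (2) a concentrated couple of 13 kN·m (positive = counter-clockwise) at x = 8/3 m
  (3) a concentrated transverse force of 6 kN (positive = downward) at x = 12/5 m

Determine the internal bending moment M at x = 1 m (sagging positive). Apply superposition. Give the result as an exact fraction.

M(1) = 123/5 kN·m

Load 1 — applied couple M₀=20 kN·m at a=3 m (b=L-a=1):
  M_1 = M₀  [x≤a] = 20 = 20 kN·m
Load 2 — applied couple M₀=13 kN·m at a=8/3 m (b=L-a=4/3):
  M_2 = M₀  [x≤a] = 13 = 13 kN·m
Load 3 — point force P=6 kN at a=12/5 m (b=L-a=8/5):
  M_3 = -P(a-x)  [x≤a] = -6·((12/5)-1) = -42/5 kN·m
Superposition: M = Σ M_i = 123/5 kN·m ≈ 24.600000 kN·m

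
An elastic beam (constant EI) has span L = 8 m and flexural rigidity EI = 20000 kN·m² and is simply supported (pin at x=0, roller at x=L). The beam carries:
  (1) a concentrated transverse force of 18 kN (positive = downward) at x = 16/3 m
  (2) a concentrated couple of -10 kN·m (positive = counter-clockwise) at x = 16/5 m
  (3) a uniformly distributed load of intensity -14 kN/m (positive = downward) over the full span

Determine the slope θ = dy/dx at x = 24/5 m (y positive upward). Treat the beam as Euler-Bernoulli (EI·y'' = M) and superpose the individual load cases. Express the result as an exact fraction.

θ(24/5) = -10637/2812500 rad

Load 1 — point force P=18 kN at a=16/3 m (b=L-a=8/3):
  θ_1 = -Pb(L²-b²-3x²)/(6LEI)  [x≤a] = -18·(8/3)·(8²-(8/3)²-3·(24/5)²)/(6·8·20000) = 86/140625 rad
Load 2 — applied couple M₀=-10 kN·m at a=16/5 m (b=L-a=24/5):
  θ_2 = (M₀x²/(2L)-M₀(x-a)+C₁)/EI  [x>a] with C₁=M₀(3b²-L²)/(6L)=-16/15 = ((-10)·(24/5)²/(2·8)-(-10)·((24/5)-(16/5))+(-16/15))/20000 = 1/37500 rad
Load 3 — uniform load w=-14 kN/m over full span:
  θ_3 = -w(L³-6Lx²+4x³)/(24EI) = -(-14)·(8³-6·8·(24/5)²+4·(24/5)³)/(24·20000) = -1036/234375 rad
Superposition: θ = Σ θ_i = -10637/2812500 rad ≈ -0.003782 rad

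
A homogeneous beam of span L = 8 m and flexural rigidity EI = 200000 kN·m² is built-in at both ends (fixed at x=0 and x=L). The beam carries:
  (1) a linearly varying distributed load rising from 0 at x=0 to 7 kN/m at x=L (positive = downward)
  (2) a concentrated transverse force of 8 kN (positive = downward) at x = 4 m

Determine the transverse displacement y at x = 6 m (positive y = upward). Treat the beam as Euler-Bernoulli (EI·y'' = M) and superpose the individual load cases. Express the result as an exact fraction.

y(6) = -1013/6000000 m

Load 1 — triangular load w₀=7 kN/m (0→w₀ over full span):
  y_1 = -w₀x²(L-x)²(x+2L)/(120LEI) = -7·6²·(8-6)²·(6+2·8)/(120·8·200000) = -231/2000000 m
Load 2 — point force P=8 kN at a=4 m (b=L-a=4):
  y_2 = -Pa²(L-x)²(3bL-(3b+a)(L-x))/(6L³EI)  [x>a] = -8·4²·(8-6)²·(3·4·8-(3·4+4)·(8-6))/(6·8³·200000) = -1/18750 m
Superposition: y = Σ y_i = -1013/6000000 m ≈ -0.000169 m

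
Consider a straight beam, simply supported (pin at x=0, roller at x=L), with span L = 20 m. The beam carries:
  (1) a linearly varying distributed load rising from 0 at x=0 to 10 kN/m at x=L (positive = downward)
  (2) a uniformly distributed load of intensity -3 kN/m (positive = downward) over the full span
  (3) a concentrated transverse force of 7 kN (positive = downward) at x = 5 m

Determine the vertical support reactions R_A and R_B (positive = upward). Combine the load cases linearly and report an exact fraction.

Load 1 — triangular load w₀=10 kN/m (0→w₀ over full span):
  R_A = w₀L/6 = 10·20/6 = 100/3 kN
  R_B = w₀L/3 = 10·20/3 = 200/3 kN
Load 2 — uniform load w=-3 kN/m over full span:
  R_A = wL/2 = (-3)·20/2 = -30 kN
  R_B = wL/2 = (-3)·20/2 = -30 kN
Load 3 — point force P=7 kN at a=5 m (b=L-a=15):
  R_A = Pb/L = 7·15/20 = 21/4 kN
  R_B = Pa/L = 7·5/20 = 7/4 kN
Superposition: R_A = 103/12 kN, R_B = 461/12 kN

R_A = 103/12 kN, R_B = 461/12 kN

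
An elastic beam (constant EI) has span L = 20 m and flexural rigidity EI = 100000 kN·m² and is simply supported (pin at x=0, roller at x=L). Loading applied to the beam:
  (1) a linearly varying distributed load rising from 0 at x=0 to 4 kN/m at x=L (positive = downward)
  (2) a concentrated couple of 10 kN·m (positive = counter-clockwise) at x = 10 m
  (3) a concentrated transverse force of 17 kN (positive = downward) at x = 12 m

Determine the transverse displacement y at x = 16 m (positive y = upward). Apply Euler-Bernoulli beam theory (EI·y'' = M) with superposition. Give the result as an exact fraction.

Load 1 — triangular load w₀=4 kN/m (0→w₀ over full span):
  y_1 = -w₀x(7L⁴-10L²x²+3x⁴)/(360LEI) = -4·16·(7·20⁴-10·20²·16²+3·16⁴)/(360·20·100000) = -2032/78125 m
Load 2 — applied couple M₀=10 kN·m at a=10 m (b=L-a=10):
  y_2 = (M₀x³/(6L)-M₀(x-a)²/2+C₁x)/EI  [x>a] with C₁=M₀(3b²-L²)/(6L)=-25/3 = (10·16³/(6·20)-10·(16-10)²/2+(-25/3)·16)/100000 = 7/25000 m
Load 3 — point force P=17 kN at a=12 m (b=L-a=8):
  y_3 = -Pa(L-x)(2Lx-a²-x²)/(6LEI)  [x>a] = -17·12·(20-16)·(2·20·16-12²-16²)/(6·20·100000) = -51/3125 m
Superposition: y = Σ y_i = -26281/625000 m ≈ -0.042050 m

y(16) = -26281/625000 m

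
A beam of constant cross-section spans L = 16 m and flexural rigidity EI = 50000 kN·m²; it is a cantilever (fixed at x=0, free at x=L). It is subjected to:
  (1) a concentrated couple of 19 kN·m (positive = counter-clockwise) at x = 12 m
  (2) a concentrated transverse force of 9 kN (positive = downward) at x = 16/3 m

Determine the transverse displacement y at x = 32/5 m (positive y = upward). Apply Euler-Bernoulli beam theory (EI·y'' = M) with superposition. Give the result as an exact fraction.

Load 1 — applied couple M₀=19 kN·m at a=12 m (b=L-a=4):
  y_1 = M₀x²/(2EI)  [x≤a] = 19·(32/5)²/(2·50000) = 608/78125 m
Load 2 — point force P=9 kN at a=16/3 m (b=L-a=32/3):
  y_2 = -Pa²(3x-a)/(6EI)  [x>a] = -9·(16/3)²·(3·(32/5)-(16/3))/(6·50000) = -1664/140625 m
Superposition: y = Σ y_i = -2848/703125 m ≈ -0.004050 m

y(32/5) = -2848/703125 m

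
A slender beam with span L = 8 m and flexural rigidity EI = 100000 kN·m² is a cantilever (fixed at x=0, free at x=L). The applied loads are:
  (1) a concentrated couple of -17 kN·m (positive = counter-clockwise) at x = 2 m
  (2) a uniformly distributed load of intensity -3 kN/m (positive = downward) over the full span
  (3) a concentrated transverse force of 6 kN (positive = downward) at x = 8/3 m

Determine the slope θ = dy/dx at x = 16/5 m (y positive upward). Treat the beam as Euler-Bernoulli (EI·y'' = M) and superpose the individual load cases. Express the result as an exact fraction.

θ(16/5) = 27257/18750000 rad

Load 1 — applied couple M₀=-17 kN·m at a=2 m (b=L-a=6):
  θ_1 = M₀a/EI  [x>a] = (-17)·2/100000 = -17/50000 rad
Load 2 — uniform load w=-3 kN/m over full span:
  θ_2 = -wx(x²-3Lx+3L²)/(6EI) = -(-3)·(16/5)·((16/5)²-3·8·(16/5)+3·8²)/(6·100000) = 784/390625 rad
Load 3 — point force P=6 kN at a=8/3 m (b=L-a=16/3):
  θ_3 = -Pa²/(2EI)  [x>a] = -6·(8/3)²/(2·100000) = -2/9375 rad
Superposition: θ = Σ θ_i = 27257/18750000 rad ≈ 0.001454 rad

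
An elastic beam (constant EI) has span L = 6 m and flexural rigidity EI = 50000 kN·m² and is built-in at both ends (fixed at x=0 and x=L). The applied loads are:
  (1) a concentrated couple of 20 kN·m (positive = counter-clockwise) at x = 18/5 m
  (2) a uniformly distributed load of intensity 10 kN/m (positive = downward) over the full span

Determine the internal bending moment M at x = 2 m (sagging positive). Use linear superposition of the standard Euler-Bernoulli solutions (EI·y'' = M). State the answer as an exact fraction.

Load 1 — applied couple M₀=20 kN·m at a=18/5 m (b=L-a=12/5):
  M_1 = R_Ax - M_A  [x≤a] with R_A=24/5, M_A=32/5 = (24/5)·2 - (32/5) = 16/5 kN·m
Load 2 — uniform load w=10 kN/m over full span:
  M_2 = wLx/2 - wL²/12 - wx²/2 = 10·6·2/2 - 10·6²/12 - 10·2²/2 = 10 kN·m
Superposition: M = Σ M_i = 66/5 kN·m ≈ 13.200000 kN·m

M(2) = 66/5 kN·m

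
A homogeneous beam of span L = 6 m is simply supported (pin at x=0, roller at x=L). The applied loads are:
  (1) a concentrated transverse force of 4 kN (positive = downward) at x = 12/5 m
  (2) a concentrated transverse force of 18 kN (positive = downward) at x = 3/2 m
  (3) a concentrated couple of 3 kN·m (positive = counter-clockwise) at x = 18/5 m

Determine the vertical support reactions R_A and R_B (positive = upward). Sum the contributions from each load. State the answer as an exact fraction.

R_A = 82/5 kN, R_B = 28/5 kN

Load 1 — point force P=4 kN at a=12/5 m (b=L-a=18/5):
  R_A = Pb/L = 4·(18/5)/6 = 12/5 kN
  R_B = Pa/L = 4·(12/5)/6 = 8/5 kN
Load 2 — point force P=18 kN at a=3/2 m (b=L-a=9/2):
  R_A = Pb/L = 18·(9/2)/6 = 27/2 kN
  R_B = Pa/L = 18·(3/2)/6 = 9/2 kN
Load 3 — applied couple M₀=3 kN·m at a=18/5 m (b=L-a=12/5):
  R_A = M₀/L = 3/6 = 1/2 kN
  R_B = -M₀/L = -3/6 = -1/2 kN
Superposition: R_A = 82/5 kN, R_B = 28/5 kN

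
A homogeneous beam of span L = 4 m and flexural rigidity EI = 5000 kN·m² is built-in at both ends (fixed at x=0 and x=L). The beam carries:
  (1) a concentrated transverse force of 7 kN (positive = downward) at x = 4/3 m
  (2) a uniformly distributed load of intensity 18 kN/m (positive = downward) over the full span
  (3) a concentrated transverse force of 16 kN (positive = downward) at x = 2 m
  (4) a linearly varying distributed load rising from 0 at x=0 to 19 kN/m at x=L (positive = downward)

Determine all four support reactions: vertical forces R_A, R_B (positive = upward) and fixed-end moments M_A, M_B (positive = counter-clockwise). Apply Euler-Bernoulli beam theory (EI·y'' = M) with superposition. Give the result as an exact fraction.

Load 1 — point force P=7 kN at a=4/3 m (b=L-a=8/3):
  R_A = Pb²(3a+b)/L³ = 7·(8/3)²·(3·(4/3)+(8/3))/4³ = 140/27 kN
  M_A = Pab²/L² = 7·(4/3)·(8/3)²/4² = 112/27 kN·m
  R_B = Pa²(a+3b)/L³ = 7·(4/3)²·((4/3)+3·(8/3))/4³ = 49/27 kN
  M_B = -Pa²b/L² = -7·(4/3)²·(8/3)/4² = -56/27 kN·m
Load 2 — uniform load w=18 kN/m over full span:
  R_A = wL/2 = 18·4/2 = 36 kN
  M_A = wL²/12 = 18·4²/12 = 24 kN·m
  R_B = wL/2 = 18·4/2 = 36 kN
  M_B = -wL²/12 = -18·4²/12 = -24 kN·m
Load 3 — point force P=16 kN at a=2 m (b=L-a=2):
  R_A = Pb²(3a+b)/L³ = 16·2²·(3·2+2)/4³ = 8 kN
  M_A = Pab²/L² = 16·2·2²/4² = 8 kN·m
  R_B = Pa²(a+3b)/L³ = 16·2²·(2+3·2)/4³ = 8 kN
  M_B = -Pa²b/L² = -16·2²·2/4² = -8 kN·m
Load 4 — triangular load w₀=19 kN/m (0→w₀ over full span):
  R_A = 3w₀L/20 = 3·19·4/20 = 57/5 kN
  M_A = w₀L²/30 = 19·4²/30 = 152/15 kN·m
  R_B = 7w₀L/20 = 7·19·4/20 = 133/5 kN
  M_B = -w₀L²/20 = -19·4²/20 = -76/5 kN·m
Superposition: R_A = 8179/135 kN, M_A = 6248/135 kN·m, R_B = 9776/135 kN, M_B = -6652/135 kN·m

R_A = 8179/135 kN, M_A = 6248/135 kN·m, R_B = 9776/135 kN, M_B = -6652/135 kN·m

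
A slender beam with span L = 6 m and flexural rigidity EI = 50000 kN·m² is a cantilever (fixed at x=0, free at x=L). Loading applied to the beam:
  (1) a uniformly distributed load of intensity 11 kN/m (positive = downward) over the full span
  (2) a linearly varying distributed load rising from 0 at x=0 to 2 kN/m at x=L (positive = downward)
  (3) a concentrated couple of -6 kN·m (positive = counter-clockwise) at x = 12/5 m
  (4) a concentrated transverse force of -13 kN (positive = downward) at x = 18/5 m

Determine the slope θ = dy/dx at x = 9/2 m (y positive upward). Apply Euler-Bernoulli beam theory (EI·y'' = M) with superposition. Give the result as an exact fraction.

θ(9/2) = -1193337/160000000 rad

Load 1 — uniform load w=11 kN/m over full span:
  θ_1 = -wx(x²-3Lx+3L²)/(6EI) = -11·(9/2)·((9/2)²-3·6·(9/2)+3·6²)/(6·50000) = -6237/800000 rad
Load 2 — triangular load w₀=2 kN/m (0→w₀ over full span):
  θ_2 = (w₀Lx²/4-w₀L²x/3-w₀x⁴/(24L))/EI = (2·6·(9/2)²/4-2·6²·(9/2)/3-2·(9/2)⁴/(24·6))/50000 = -6777/6400000 rad
Load 3 — applied couple M₀=-6 kN·m at a=12/5 m (b=L-a=18/5):
  θ_3 = M₀a/EI  [x>a] = (-6)·(12/5)/50000 = -9/31250 rad
Load 4 — point force P=-13 kN at a=18/5 m (b=L-a=12/5):
  θ_4 = -Pa²/(2EI)  [x>a] = -(-13)·(18/5)²/(2·50000) = 1053/625000 rad
Superposition: θ = Σ θ_i = -1193337/160000000 rad ≈ -0.007458 rad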